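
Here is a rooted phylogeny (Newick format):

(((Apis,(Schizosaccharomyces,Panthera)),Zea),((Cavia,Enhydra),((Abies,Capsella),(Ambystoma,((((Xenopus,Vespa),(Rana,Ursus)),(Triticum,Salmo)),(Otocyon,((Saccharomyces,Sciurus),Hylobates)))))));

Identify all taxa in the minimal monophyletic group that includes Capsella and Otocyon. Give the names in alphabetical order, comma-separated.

Abies, Ambystoma, Capsella, Hylobates, Otocyon, Rana, Saccharomyces, Salmo, Sciurus, Triticum, Ursus, Vespa, Xenopus

Tracing Capsella: it sits inside (Abies,Capsella).
Tracing Otocyon: it sits inside (Otocyon,((Saccharomyces,Sciurus),Hylobates)).
The smallest clade enclosing both is ((Abies,Capsella),(Ambystoma,((((Xenopus,Vespa),(Rana,Ursus)),(Triticum,Salmo)),(Otocyon,((Saccharomyces,Sciurus),Hylobates))))); the answer is its 13 terminal taxa in alphabetical order.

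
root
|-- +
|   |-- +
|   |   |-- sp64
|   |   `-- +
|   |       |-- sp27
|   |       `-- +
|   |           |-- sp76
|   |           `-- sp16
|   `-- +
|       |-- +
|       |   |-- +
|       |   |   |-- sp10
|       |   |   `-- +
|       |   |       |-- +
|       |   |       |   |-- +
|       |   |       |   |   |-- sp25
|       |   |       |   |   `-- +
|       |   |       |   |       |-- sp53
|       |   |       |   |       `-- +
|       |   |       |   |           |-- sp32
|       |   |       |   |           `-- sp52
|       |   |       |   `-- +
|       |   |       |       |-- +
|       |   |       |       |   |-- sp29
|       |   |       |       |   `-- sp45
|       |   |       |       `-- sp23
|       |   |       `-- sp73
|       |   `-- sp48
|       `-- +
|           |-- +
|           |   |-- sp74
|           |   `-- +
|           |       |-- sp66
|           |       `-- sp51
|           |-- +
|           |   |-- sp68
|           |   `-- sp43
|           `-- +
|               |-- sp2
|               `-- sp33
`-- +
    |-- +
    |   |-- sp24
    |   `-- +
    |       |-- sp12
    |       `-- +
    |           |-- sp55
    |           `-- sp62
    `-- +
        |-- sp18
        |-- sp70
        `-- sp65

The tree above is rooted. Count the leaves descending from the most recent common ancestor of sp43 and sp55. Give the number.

The MRCA of sp43 and sp55 is the root, so the clade is the entire tree.
That clade contains 28 terminal taxa: sp10, sp12, sp16, sp18, sp2, sp23, sp24, sp25, sp27, sp29, sp32, sp33, sp43, sp45, sp48, sp51, sp52, sp53, sp55, sp62, sp64, sp65, sp66, sp68, sp70, sp73, sp74, sp76.

28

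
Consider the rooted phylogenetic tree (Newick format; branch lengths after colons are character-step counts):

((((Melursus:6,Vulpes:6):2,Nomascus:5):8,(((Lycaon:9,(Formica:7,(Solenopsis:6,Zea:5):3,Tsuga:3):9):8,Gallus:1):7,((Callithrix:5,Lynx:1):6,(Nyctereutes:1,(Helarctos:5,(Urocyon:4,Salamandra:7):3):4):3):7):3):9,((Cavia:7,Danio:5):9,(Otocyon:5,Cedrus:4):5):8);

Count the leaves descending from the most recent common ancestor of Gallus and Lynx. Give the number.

The MRCA of Gallus and Lynx is the node subtending (((Lycaon,(Formica,(Solenopsis,Zea),Tsuga)),Gallus),((Callithrix,Lynx),(Nyctereutes,(Helarctos,(Urocyon,Salamandra))))).
That clade contains 12 terminal taxa: Callithrix, Formica, Gallus, Helarctos, Lycaon, Lynx, Nyctereutes, Salamandra, Solenopsis, Tsuga, Urocyon, Zea.

12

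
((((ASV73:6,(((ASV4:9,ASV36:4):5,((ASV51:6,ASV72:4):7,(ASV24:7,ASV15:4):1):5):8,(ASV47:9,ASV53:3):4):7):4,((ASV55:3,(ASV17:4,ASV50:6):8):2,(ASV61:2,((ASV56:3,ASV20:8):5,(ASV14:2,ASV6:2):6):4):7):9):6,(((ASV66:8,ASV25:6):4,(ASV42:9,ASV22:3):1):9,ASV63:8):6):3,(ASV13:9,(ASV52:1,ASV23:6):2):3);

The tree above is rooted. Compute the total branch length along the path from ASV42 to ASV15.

60

The path runs ASV42 → … → MRCA → … → ASV15; the MRCA is the node subtending (((ASV73,(((ASV4,ASV36),((ASV51,ASV72),(ASV24,ASV15))),(ASV47,ASV53))),((ASV55,(ASV17,ASV50)),(ASV61,((ASV56,ASV20),(ASV14,ASV6))))),(((ASV66,ASV25),(ASV42,ASV22)),ASV63)).
Branch lengths along that path: 9 + 1 + 9 + 6 + 6 + 4 + 7 + 8 + 5 + 1 + 4 = 60.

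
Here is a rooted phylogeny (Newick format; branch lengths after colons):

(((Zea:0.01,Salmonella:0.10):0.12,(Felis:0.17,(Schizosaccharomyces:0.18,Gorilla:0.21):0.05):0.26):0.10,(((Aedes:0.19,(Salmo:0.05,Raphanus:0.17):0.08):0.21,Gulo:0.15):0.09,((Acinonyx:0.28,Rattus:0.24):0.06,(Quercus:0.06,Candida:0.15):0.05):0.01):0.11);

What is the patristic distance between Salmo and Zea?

0.77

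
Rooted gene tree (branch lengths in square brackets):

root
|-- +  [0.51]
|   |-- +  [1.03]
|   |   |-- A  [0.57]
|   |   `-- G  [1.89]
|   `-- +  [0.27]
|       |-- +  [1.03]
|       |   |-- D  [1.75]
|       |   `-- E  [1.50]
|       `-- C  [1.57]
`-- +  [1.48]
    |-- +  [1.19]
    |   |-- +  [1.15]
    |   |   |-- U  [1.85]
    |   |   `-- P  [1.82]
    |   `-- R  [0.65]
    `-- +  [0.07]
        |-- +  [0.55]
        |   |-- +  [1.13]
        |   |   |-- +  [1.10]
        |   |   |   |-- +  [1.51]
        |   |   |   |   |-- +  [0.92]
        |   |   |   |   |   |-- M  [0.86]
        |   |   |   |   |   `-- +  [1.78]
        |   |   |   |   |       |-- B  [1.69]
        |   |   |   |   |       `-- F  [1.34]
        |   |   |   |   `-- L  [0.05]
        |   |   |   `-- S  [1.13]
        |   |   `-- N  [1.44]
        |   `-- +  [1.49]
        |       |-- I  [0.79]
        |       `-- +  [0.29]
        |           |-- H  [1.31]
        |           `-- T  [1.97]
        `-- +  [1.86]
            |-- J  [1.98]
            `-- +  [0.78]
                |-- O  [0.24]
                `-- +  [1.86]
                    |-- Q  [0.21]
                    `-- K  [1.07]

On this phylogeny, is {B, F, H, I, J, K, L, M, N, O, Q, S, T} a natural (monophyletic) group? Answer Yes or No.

The most recent common ancestor of these taxa subtends ((((((M,(B,F)),L),S),N),(I,(H,T))),(J,(O,(Q,K)))).
That clade has exactly 13 tips — every listed taxon and nothing else — so the group is monophyletic.

Yes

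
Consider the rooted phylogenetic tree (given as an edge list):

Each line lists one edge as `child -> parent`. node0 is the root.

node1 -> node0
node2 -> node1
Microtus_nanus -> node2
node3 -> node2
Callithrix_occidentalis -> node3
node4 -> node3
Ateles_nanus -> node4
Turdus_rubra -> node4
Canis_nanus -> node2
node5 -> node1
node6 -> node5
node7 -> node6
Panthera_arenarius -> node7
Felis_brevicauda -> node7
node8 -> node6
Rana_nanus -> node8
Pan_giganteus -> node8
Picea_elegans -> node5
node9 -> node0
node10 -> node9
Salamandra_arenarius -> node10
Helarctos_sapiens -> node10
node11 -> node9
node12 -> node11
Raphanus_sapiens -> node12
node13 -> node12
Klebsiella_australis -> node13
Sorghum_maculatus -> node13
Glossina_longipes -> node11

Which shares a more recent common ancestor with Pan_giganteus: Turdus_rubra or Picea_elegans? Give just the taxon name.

Picea_elegans

The MRCA of Pan_giganteus and Picea_elegans subtends (((Panthera_arenarius,Felis_brevicauda),(Rana_nanus,Pan_giganteus)),Picea_elegans) (5 taxa).
The MRCA of Pan_giganteus and Turdus_rubra subtends ((Microtus_nanus,(Callithrix_occidentalis,(Ateles_nanus,Turdus_rubra)),Canis_nanus),(((Panthera_arenarius,Felis_brevicauda),(Rana_nanus,Pan_giganteus)),Picea_elegans)) (10 taxa).
The first is nested inside the second, so Pan_giganteus shares a more recent common ancestor with Picea_elegans.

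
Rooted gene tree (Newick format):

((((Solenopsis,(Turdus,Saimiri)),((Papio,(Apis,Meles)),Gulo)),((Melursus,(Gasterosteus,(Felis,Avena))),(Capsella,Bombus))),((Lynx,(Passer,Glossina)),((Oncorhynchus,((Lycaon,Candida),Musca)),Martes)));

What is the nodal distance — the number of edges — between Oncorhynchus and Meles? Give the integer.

10

The MRCA of Oncorhynchus and Meles is the root of the tree.
From Oncorhynchus up to that node: 4 branches. From Meles up to the same node: 6 branches. Total: 4 + 6 = 10.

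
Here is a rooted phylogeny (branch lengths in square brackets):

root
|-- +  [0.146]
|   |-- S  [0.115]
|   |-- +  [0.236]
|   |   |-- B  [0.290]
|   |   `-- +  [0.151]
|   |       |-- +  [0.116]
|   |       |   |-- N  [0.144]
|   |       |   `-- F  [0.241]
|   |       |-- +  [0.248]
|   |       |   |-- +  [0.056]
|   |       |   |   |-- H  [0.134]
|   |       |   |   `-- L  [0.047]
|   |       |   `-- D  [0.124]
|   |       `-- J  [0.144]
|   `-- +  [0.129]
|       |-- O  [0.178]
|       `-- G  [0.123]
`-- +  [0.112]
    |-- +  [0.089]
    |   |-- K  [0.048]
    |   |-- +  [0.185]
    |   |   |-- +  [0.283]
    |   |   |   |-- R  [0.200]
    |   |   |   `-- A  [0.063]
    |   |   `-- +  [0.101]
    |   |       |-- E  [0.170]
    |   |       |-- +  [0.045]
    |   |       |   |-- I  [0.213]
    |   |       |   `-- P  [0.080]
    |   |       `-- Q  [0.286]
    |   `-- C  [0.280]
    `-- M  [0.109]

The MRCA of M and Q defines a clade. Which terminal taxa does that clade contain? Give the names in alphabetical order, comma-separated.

A, C, E, I, K, M, P, Q, R

Tracing M: it sits inside ((K,((R,A),(E,(I,P),Q)),C),M).
Tracing Q: it sits inside (E,(I,P),Q).
The smallest clade enclosing both is ((K,((R,A),(E,(I,P),Q)),C),M); the answer is its 9 terminal taxa in alphabetical order.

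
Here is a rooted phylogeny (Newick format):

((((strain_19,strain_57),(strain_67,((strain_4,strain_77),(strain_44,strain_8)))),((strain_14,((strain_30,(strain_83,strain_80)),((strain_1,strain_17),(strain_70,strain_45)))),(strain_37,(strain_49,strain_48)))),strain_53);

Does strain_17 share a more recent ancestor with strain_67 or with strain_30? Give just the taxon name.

strain_30

The MRCA of strain_17 and strain_30 subtends ((strain_30,(strain_83,strain_80)),((strain_1,strain_17),(strain_70,strain_45))) (7 taxa).
The MRCA of strain_17 and strain_67 subtends (((strain_19,strain_57),(strain_67,((strain_4,strain_77),(strain_44,strain_8)))),((strain_14,((strain_30,(strain_83,strain_80)),((strain_1,strain_17),(strain_70,strain_45)))),(strain_37,(strain_49,strain_48)))) (18 taxa).
The first is nested inside the second, so strain_17 shares a more recent common ancestor with strain_30.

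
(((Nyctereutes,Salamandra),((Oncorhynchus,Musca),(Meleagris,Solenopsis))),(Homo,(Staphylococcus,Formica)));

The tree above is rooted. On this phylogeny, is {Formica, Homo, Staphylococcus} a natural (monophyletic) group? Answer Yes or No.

Yes

The most recent common ancestor of these taxa subtends (Homo,(Staphylococcus,Formica)).
That clade has exactly 3 tips — every listed taxon and nothing else — so the group is monophyletic.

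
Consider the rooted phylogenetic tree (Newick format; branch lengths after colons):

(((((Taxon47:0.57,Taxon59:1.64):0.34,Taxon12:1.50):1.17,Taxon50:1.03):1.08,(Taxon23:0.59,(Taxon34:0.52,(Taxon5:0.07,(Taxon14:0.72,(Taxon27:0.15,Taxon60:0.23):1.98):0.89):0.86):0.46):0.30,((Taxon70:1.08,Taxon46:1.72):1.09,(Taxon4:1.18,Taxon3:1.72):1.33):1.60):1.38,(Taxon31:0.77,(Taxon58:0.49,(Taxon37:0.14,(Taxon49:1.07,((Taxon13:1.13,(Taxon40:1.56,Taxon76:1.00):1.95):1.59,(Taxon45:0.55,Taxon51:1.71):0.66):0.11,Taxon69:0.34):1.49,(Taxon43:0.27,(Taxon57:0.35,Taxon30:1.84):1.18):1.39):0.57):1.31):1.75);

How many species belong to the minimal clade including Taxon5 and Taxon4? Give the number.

14

The MRCA of Taxon5 and Taxon4 is the node subtending ((((Taxon47,Taxon59),Taxon12),Taxon50),(Taxon23,(Taxon34,(Taxon5,(Taxon14,(Taxon27,Taxon60))))),((Taxon70,Taxon46),(Taxon4,Taxon3))).
That clade contains 14 terminal taxa: Taxon12, Taxon14, Taxon23, Taxon27, Taxon3, Taxon34, Taxon4, Taxon46, Taxon47, Taxon5, Taxon50, Taxon59, Taxon60, Taxon70.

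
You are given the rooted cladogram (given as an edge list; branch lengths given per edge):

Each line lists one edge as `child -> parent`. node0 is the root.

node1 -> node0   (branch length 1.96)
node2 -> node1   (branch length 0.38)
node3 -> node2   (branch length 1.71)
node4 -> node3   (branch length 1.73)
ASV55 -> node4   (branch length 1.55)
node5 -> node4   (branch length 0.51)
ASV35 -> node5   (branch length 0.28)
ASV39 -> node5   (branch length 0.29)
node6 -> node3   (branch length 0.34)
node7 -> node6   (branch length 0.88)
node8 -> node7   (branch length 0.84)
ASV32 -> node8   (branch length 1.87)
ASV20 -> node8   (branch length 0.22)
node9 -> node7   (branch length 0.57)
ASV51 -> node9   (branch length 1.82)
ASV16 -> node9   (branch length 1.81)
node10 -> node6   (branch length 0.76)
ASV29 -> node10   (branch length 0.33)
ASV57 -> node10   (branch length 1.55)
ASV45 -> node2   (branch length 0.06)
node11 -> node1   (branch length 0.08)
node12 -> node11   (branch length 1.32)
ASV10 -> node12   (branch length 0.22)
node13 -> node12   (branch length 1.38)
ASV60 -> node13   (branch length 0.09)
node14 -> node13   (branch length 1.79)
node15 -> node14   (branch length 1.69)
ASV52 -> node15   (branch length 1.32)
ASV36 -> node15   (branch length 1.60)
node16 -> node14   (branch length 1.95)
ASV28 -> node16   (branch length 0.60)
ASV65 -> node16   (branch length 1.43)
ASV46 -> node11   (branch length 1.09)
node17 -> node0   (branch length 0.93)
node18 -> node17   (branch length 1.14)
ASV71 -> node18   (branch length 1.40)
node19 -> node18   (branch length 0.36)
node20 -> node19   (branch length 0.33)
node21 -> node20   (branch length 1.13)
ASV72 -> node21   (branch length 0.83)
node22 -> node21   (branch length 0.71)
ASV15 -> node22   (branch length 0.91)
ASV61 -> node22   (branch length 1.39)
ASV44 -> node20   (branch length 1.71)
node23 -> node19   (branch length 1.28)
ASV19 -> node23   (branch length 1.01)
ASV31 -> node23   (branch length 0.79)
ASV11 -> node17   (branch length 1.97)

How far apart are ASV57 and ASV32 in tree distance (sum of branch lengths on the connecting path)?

The path runs ASV57 → … → MRCA → … → ASV32; the MRCA is the node subtending (((ASV32,ASV20),(ASV51,ASV16)),(ASV29,ASV57)).
Branch lengths along that path: 1.55 + 0.76 + 0.88 + 0.84 + 1.87 = 5.90.

5.90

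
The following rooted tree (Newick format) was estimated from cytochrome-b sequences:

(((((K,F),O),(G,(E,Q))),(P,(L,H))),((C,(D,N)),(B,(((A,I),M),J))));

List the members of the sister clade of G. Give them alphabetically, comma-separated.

G attaches to the tree at the node subtending (G,(E,Q)).
The other lineage descending from that same node — the sister group — is (E,Q); its 2 tips in alphabetical order are the answer.

E, Q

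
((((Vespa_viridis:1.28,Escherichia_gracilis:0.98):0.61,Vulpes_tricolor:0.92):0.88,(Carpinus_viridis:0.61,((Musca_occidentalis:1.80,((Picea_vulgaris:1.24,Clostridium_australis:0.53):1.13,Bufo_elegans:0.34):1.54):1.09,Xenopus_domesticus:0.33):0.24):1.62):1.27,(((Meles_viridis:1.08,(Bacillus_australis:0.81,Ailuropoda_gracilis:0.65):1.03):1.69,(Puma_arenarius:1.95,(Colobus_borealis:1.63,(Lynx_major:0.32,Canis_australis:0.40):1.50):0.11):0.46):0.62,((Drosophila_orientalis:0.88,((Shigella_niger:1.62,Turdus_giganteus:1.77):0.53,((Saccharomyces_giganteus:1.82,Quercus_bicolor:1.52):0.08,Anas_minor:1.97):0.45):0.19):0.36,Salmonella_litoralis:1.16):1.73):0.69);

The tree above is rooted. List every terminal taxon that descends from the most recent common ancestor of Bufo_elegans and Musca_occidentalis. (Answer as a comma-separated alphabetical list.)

Tracing Bufo_elegans: it sits inside ((Picea_vulgaris,Clostridium_australis),Bufo_elegans).
Tracing Musca_occidentalis: it sits inside (Musca_occidentalis,((Picea_vulgaris,Clostridium_australis),Bufo_elegans)).
The smallest clade enclosing both is (Musca_occidentalis,((Picea_vulgaris,Clostridium_australis),Bufo_elegans)); the answer is its 4 terminal taxa in alphabetical order.

Bufo_elegans, Clostridium_australis, Musca_occidentalis, Picea_vulgaris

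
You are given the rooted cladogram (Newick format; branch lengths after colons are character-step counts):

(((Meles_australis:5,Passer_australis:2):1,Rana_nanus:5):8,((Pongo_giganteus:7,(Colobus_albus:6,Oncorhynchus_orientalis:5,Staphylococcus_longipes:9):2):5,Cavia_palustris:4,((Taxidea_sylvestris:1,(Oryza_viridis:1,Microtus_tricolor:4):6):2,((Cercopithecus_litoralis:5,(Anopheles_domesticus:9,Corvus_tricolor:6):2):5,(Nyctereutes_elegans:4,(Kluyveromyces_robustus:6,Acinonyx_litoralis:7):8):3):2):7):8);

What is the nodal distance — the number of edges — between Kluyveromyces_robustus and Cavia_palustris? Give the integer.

The MRCA of Kluyveromyces_robustus and Cavia_palustris is the node subtending ((Pongo_giganteus,(Colobus_albus,Oncorhynchus_orientalis,Staphylococcus_longipes)),Cavia_palustris,((Taxidea_sylvestris,(Oryza_viridis,Microtus_tricolor)),((Cercopithecus_litoralis,(Anopheles_domesticus,Corvus_tricolor)),(Nyctereutes_elegans,(Kluyveromyces_robustus,Acinonyx_litoralis))))).
From Kluyveromyces_robustus up to that node: 5 branches. From Cavia_palustris up to the same node: 1 branch. Total: 5 + 1 = 6.

6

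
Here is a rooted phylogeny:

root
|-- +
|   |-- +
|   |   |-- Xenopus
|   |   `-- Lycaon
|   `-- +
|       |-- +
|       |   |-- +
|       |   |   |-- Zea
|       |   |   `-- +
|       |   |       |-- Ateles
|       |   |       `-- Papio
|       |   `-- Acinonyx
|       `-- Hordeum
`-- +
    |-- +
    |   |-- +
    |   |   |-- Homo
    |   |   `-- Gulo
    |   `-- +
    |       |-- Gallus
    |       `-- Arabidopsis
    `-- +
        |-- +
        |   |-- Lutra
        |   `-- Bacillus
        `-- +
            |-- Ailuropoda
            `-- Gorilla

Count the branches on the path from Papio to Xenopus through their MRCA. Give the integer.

The MRCA of Papio and Xenopus is the node subtending ((Xenopus,Lycaon),(((Zea,(Ateles,Papio)),Acinonyx),Hordeum)).
From Papio up to that node: 5 branches. From Xenopus up to the same node: 2 branches. Total: 5 + 2 = 7.

7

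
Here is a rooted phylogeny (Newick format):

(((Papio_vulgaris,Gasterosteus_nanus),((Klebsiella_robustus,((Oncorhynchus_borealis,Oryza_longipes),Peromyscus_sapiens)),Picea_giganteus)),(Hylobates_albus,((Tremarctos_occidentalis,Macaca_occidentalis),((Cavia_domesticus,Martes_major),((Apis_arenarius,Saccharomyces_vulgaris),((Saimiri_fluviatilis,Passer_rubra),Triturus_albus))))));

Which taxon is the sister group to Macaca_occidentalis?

Tremarctos_occidentalis

Macaca_occidentalis attaches to the tree at the node subtending (Tremarctos_occidentalis,Macaca_occidentalis).
The other lineage descending from that same node — the sister group — is the single tip Tremarctos_occidentalis.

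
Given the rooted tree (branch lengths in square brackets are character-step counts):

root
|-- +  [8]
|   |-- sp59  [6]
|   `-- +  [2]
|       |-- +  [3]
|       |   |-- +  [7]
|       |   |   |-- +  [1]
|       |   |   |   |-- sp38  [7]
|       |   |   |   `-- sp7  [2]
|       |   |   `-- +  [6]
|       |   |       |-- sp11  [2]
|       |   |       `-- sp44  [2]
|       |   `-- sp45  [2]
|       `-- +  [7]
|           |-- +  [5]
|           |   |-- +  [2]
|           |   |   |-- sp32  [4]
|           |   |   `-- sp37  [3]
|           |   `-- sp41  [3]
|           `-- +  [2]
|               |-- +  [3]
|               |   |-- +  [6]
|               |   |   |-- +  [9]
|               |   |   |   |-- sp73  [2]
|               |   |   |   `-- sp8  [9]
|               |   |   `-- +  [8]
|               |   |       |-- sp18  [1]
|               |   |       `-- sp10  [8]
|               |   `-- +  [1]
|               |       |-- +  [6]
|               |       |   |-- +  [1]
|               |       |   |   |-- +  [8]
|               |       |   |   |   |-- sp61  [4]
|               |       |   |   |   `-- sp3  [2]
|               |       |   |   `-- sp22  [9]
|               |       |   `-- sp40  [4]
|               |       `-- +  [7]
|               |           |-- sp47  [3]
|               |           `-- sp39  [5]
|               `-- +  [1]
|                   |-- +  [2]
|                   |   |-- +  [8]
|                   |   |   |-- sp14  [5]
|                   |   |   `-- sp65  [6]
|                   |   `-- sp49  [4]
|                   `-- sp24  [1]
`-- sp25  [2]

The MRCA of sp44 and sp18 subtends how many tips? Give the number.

The MRCA of sp44 and sp18 is the node subtending ((((sp38,sp7),(sp11,sp44)),sp45),(((sp32,sp37),sp41),((((sp73,sp8),(sp18,sp10)),((((sp61,sp3),sp22),sp40),(sp47,sp39))),(((sp14,sp65),sp49),sp24)))).
That clade contains 22 terminal taxa: sp10, sp11, sp14, sp18, sp22, sp24, sp3, sp32, sp37, sp38, sp39, sp40, sp41, sp44, sp45, sp47, sp49, sp61, sp65, sp7, sp73, sp8.

22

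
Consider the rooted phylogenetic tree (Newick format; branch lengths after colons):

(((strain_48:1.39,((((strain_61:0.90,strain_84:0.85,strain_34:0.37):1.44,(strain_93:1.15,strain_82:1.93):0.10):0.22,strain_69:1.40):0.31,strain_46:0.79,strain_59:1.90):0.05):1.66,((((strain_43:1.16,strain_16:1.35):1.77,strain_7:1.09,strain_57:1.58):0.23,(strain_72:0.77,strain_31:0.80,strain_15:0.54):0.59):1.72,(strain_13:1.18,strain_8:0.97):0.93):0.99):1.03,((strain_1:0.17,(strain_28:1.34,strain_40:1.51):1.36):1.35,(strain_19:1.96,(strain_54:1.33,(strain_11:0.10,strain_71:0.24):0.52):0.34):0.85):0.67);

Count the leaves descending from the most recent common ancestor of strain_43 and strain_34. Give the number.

The MRCA of strain_43 and strain_34 is the node subtending ((strain_48,((((strain_61,strain_84,strain_34),(strain_93,strain_82)),strain_69),strain_46,strain_59)),((((strain_43,strain_16),strain_7,strain_57),(strain_72,strain_31,strain_15)),(strain_13,strain_8))).
That clade contains 18 terminal taxa: strain_13, strain_15, strain_16, strain_31, strain_34, strain_43, strain_46, strain_48, strain_57, strain_59, strain_61, strain_69, strain_7, strain_72, strain_8, strain_82, strain_84, strain_93.

18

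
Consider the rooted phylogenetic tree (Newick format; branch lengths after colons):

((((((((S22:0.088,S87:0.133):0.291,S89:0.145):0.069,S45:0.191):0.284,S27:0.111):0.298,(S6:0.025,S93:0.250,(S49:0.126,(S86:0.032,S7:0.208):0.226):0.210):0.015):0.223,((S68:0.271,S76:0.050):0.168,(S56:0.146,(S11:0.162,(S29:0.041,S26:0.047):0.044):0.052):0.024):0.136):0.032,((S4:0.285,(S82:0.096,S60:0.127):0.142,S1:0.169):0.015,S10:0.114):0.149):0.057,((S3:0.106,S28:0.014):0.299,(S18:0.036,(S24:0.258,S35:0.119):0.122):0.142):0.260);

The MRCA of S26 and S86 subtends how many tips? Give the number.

16

The MRCA of S26 and S86 is the node subtending ((((((S22,S87),S89),S45),S27),(S6,S93,(S49,(S86,S7)))),((S68,S76),(S56,(S11,(S29,S26))))).
That clade contains 16 terminal taxa: S11, S22, S26, S27, S29, S45, S49, S56, S6, S68, S7, S76, S86, S87, S89, S93.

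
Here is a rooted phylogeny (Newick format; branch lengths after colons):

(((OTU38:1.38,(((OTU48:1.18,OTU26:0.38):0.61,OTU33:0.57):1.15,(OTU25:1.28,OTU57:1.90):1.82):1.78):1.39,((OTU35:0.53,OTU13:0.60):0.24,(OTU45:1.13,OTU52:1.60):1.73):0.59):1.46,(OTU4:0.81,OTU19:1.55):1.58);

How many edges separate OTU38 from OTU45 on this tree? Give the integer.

The MRCA of OTU38 and OTU45 is the node subtending ((OTU38,(((OTU48,OTU26),OTU33),(OTU25,OTU57))),((OTU35,OTU13),(OTU45,OTU52))).
From OTU38 up to that node: 2 branches. From OTU45 up to the same node: 3 branches. Total: 2 + 3 = 5.

5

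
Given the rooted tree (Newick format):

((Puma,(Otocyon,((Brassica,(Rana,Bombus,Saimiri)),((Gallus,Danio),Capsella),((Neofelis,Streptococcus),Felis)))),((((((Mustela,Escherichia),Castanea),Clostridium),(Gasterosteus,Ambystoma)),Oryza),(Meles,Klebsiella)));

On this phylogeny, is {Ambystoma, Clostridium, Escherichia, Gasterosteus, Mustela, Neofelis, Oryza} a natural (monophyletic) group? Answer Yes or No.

No

The MRCA of the listed taxa is the root, so the smallest clade containing them is the whole tree.
That clade also contains Bombus, Brassica, Capsella, Castanea, Danio, Felis, Gallus, Klebsiella, Meles, Otocyon, Puma, Rana, Saimiri, Streptococcus, which are not in the proposed group, so the group is not monophyletic.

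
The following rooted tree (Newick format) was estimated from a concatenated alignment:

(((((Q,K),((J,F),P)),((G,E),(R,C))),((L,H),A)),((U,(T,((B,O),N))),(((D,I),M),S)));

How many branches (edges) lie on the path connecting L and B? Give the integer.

10

The MRCA of L and B is the root of the tree.
From L up to that node: 4 branches. From B up to the same node: 6 branches. Total: 4 + 6 = 10.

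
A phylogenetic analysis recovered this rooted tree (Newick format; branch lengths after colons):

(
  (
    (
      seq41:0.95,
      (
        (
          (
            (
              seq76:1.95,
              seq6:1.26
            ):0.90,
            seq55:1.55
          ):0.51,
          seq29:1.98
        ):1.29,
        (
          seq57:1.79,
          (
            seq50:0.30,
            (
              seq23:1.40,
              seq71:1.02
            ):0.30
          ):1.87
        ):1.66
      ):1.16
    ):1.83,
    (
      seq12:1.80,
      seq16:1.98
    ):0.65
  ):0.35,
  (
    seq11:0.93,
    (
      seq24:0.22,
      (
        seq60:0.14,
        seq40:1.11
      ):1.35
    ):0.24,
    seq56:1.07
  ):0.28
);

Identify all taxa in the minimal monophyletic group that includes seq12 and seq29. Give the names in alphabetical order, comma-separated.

seq12, seq16, seq23, seq29, seq41, seq50, seq55, seq57, seq6, seq71, seq76

Tracing seq12: it sits inside (seq12,seq16).
Tracing seq29: it sits inside (((seq76,seq6),seq55),seq29).
The smallest clade enclosing both is ((seq41,((((seq76,seq6),seq55),seq29),(seq57,(seq50,(seq23,seq71))))),(seq12,seq16)); the answer is its 11 terminal taxa in alphabetical order.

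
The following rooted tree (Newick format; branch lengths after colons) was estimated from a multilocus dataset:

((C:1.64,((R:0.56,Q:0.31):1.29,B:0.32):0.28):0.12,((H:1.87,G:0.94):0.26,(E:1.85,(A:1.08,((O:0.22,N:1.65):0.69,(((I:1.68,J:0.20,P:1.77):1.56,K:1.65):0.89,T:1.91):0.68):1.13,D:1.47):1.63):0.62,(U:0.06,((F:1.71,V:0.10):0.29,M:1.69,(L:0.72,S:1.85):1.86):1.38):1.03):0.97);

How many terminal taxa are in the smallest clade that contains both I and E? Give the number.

The MRCA of I and E is the node subtending (E,(A,((O,N),(((I,J,P),K),T)),D)).
That clade contains 10 terminal taxa: A, D, E, I, J, K, N, O, P, T.

10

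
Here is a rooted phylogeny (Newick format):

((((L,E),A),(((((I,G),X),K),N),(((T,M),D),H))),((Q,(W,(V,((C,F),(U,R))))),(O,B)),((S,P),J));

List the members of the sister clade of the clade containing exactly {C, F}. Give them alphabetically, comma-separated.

The clade containing exactly {C, F} attaches to the tree at the node subtending ((C,F),(U,R)).
The other lineage descending from that same node — the sister group — is (U,R); its 2 tips in alphabetical order are the answer.

R, U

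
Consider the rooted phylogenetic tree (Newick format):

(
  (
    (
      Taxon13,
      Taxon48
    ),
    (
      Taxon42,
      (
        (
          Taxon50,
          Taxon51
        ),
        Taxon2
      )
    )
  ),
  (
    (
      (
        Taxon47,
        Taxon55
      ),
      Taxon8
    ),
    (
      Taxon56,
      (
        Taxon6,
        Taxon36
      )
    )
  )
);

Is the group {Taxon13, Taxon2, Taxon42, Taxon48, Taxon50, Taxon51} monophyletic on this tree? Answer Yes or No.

Yes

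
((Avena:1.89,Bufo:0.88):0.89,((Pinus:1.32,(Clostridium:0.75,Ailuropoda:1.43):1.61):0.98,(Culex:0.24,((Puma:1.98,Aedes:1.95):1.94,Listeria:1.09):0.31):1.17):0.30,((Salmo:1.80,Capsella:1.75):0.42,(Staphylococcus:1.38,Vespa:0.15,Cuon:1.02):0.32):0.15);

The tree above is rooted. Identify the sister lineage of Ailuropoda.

Ailuropoda attaches to the tree at the node subtending (Clostridium,Ailuropoda).
The other lineage descending from that same node — the sister group — is the single tip Clostridium.

Clostridium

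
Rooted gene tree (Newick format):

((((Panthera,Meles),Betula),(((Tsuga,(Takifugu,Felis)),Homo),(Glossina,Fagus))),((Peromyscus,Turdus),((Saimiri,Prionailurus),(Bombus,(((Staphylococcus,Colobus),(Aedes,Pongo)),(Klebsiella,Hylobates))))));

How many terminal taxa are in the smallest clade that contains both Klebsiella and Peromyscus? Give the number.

The MRCA of Klebsiella and Peromyscus is the node subtending ((Peromyscus,Turdus),((Saimiri,Prionailurus),(Bombus,(((Staphylococcus,Colobus),(Aedes,Pongo)),(Klebsiella,Hylobates))))).
That clade contains 11 terminal taxa: Aedes, Bombus, Colobus, Hylobates, Klebsiella, Peromyscus, Pongo, Prionailurus, Saimiri, Staphylococcus, Turdus.

11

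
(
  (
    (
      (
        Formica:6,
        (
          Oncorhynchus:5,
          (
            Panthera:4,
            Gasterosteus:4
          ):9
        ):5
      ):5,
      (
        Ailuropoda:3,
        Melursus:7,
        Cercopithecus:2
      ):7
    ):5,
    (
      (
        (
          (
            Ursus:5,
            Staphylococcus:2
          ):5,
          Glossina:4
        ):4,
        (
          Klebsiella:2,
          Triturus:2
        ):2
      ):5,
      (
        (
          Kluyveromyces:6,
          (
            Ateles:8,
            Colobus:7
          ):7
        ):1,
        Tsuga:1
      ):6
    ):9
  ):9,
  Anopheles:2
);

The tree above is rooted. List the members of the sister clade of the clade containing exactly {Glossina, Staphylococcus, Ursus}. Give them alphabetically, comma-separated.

The clade containing exactly {Glossina, Staphylococcus, Ursus} attaches to the tree at the node subtending (((Ursus,Staphylococcus),Glossina),(Klebsiella,Triturus)).
The other lineage descending from that same node — the sister group — is (Klebsiella,Triturus); its 2 tips in alphabetical order are the answer.

Klebsiella, Triturus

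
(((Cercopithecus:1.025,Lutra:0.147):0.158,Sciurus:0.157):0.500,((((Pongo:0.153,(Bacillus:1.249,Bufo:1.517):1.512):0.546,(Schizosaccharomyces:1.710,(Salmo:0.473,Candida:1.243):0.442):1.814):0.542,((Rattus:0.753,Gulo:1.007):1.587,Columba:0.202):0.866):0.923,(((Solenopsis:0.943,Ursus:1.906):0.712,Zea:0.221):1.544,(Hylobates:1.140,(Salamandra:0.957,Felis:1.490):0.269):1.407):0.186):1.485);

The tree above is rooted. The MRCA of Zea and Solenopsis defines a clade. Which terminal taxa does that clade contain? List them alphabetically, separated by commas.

Tracing Zea: it sits inside ((Solenopsis,Ursus),Zea).
Tracing Solenopsis: it sits inside (Solenopsis,Ursus).
The smallest clade enclosing both is ((Solenopsis,Ursus),Zea); the answer is its 3 terminal taxa in alphabetical order.

Solenopsis, Ursus, Zea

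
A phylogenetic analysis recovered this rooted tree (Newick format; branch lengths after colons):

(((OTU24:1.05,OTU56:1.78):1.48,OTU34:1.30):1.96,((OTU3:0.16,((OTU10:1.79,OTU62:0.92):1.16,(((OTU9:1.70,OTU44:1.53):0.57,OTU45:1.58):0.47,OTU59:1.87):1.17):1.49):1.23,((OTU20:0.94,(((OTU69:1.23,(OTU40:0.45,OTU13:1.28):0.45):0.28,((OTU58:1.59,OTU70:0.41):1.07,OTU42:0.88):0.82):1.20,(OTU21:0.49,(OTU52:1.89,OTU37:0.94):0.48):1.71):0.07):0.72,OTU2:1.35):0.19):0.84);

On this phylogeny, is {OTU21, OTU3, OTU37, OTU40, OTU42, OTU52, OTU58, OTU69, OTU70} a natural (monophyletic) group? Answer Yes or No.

The MRCA of the listed taxa subtends ((OTU3,((OTU10,OTU62),(((OTU9,OTU44),OTU45),OTU59))),((OTU20,(((OTU69,(OTU40,OTU13)),((OTU58,OTU70),OTU42)),(OTU21,(OTU52,OTU37)))),OTU2)).
That clade also contains OTU10, OTU13, OTU2, OTU20, OTU44, OTU45, OTU59, OTU62, OTU9, which are not in the proposed group, so the group is not monophyletic.

No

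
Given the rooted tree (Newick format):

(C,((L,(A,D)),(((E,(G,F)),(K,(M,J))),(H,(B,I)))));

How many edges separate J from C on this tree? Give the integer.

7

The MRCA of J and C is the root of the tree.
From J up to that node: 6 branches. From C up to the same node: 1 branch. Total: 6 + 1 = 7.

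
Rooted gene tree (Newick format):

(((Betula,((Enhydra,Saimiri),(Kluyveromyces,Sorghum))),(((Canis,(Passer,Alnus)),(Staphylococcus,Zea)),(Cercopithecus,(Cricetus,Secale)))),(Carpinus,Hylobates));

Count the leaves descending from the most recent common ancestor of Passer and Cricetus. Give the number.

8

The MRCA of Passer and Cricetus is the node subtending (((Canis,(Passer,Alnus)),(Staphylococcus,Zea)),(Cercopithecus,(Cricetus,Secale))).
That clade contains 8 terminal taxa: Alnus, Canis, Cercopithecus, Cricetus, Passer, Secale, Staphylococcus, Zea.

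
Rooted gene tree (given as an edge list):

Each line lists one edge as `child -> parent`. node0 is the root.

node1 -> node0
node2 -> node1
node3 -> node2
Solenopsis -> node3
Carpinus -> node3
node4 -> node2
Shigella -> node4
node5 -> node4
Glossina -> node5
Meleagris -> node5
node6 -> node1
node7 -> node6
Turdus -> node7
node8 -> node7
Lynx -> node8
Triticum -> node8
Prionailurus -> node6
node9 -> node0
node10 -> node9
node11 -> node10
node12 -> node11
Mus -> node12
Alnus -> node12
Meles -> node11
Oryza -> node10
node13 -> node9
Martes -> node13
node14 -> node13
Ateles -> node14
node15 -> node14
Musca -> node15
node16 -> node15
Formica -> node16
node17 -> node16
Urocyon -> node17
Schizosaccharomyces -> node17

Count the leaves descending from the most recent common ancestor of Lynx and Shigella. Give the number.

The MRCA of Lynx and Shigella is the node subtending (((Solenopsis,Carpinus),(Shigella,(Glossina,Meleagris))),((Turdus,(Lynx,Triticum)),Prionailurus)).
That clade contains 9 terminal taxa: Carpinus, Glossina, Lynx, Meleagris, Prionailurus, Shigella, Solenopsis, Triticum, Turdus.

9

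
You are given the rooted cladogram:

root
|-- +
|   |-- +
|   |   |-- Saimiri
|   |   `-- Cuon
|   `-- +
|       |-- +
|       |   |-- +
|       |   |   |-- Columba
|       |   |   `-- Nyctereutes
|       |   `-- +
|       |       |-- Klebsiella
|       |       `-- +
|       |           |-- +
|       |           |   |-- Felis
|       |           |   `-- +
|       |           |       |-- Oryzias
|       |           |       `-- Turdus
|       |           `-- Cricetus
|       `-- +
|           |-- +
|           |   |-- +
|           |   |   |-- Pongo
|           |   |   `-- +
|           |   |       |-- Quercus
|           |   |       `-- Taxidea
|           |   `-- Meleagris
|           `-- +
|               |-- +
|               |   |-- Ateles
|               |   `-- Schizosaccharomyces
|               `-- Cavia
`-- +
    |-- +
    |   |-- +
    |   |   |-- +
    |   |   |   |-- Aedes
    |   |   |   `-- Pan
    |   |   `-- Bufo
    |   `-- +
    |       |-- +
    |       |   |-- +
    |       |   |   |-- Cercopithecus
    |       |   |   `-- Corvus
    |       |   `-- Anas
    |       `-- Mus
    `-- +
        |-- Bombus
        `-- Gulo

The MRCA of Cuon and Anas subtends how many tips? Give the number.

The MRCA of Cuon and Anas is the root, so the clade is the entire tree.
That clade contains 25 terminal taxa: Aedes, Anas, Ateles, Bombus, Bufo, Cavia, Cercopithecus, Columba, Corvus, Cricetus, Cuon, Felis, Gulo, Klebsiella, Meleagris, Mus, Nyctereutes, Oryzias, Pan, Pongo, Quercus, Saimiri, Schizosaccharomyces, Taxidea, Turdus.

25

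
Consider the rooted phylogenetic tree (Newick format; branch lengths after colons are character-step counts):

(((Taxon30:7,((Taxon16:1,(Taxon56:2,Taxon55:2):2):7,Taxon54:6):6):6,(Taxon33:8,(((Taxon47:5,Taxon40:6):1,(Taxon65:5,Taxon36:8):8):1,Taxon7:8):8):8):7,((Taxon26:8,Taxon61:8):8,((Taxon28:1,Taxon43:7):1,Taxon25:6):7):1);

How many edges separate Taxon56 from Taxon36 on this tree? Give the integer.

10

The MRCA of Taxon56 and Taxon36 is the node subtending ((Taxon30,((Taxon16,(Taxon56,Taxon55)),Taxon54)),(Taxon33,(((Taxon47,Taxon40),(Taxon65,Taxon36)),Taxon7))).
From Taxon56 up to that node: 5 branches. From Taxon36 up to the same node: 5 branches. Total: 5 + 5 = 10.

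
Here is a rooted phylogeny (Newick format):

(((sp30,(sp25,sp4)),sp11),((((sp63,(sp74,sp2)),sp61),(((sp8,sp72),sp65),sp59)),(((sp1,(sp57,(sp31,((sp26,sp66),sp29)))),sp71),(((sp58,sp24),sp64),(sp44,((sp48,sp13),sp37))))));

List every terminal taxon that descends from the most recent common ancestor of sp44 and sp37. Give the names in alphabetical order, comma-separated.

sp13, sp37, sp44, sp48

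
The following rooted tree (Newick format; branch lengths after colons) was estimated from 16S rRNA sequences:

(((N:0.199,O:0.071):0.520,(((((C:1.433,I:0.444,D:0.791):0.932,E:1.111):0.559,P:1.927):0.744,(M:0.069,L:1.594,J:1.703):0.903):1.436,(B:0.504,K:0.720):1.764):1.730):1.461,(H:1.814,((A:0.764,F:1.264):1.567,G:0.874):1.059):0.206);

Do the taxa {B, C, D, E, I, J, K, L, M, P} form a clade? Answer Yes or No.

The most recent common ancestor of these taxa subtends (((((C,I,D),E),P),(M,L,J)),(B,K)).
That clade has exactly 10 tips — every listed taxon and nothing else — so the group is monophyletic.

Yes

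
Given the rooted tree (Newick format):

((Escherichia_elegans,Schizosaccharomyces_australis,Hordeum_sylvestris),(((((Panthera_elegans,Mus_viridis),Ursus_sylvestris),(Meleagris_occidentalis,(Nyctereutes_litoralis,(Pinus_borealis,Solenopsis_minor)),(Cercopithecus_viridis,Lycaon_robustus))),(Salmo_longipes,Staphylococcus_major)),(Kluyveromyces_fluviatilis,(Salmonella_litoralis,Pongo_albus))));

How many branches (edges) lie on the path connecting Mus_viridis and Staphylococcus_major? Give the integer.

6

The MRCA of Mus_viridis and Staphylococcus_major is the node subtending ((((Panthera_elegans,Mus_viridis),Ursus_sylvestris),(Meleagris_occidentalis,(Nyctereutes_litoralis,(Pinus_borealis,Solenopsis_minor)),(Cercopithecus_viridis,Lycaon_robustus))),(Salmo_longipes,Staphylococcus_major)).
From Mus_viridis up to that node: 4 branches. From Staphylococcus_major up to the same node: 2 branches. Total: 4 + 2 = 6.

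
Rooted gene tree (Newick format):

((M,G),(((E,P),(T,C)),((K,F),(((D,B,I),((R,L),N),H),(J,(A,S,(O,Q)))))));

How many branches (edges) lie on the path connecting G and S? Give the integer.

The MRCA of G and S is the root of the tree.
From G up to that node: 2 branches. From S up to the same node: 6 branches. Total: 2 + 6 = 8.

8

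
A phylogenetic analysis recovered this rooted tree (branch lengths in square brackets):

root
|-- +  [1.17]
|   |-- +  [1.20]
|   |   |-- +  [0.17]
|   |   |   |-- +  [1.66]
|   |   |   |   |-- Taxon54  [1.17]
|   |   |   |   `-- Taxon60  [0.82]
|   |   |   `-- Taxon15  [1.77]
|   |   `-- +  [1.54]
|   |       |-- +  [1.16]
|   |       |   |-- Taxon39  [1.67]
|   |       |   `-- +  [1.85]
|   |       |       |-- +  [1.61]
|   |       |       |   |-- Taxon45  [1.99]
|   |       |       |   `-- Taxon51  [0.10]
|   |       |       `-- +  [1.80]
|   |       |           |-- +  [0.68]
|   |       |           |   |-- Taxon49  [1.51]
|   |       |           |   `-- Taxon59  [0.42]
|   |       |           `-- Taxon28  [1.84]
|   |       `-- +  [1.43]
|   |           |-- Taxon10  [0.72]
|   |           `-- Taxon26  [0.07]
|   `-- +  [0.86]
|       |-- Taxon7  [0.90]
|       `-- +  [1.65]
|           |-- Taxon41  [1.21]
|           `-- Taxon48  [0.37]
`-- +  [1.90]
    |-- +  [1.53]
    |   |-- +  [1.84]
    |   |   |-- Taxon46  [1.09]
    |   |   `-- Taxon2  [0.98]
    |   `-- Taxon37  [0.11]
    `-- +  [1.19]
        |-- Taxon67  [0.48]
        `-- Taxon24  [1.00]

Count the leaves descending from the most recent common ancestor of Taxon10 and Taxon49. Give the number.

8

The MRCA of Taxon10 and Taxon49 is the node subtending ((Taxon39,((Taxon45,Taxon51),((Taxon49,Taxon59),Taxon28))),(Taxon10,Taxon26)).
That clade contains 8 terminal taxa: Taxon10, Taxon26, Taxon28, Taxon39, Taxon45, Taxon49, Taxon51, Taxon59.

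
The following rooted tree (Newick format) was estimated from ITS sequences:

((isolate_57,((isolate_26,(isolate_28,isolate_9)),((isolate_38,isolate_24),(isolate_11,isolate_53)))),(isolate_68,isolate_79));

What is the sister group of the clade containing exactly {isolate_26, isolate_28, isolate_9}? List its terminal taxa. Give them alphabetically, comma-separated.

isolate_11, isolate_24, isolate_38, isolate_53

The clade containing exactly {isolate_26, isolate_28, isolate_9} attaches to the tree at the node subtending ((isolate_26,(isolate_28,isolate_9)),((isolate_38,isolate_24),(isolate_11,isolate_53))).
The other lineage descending from that same node — the sister group — is ((isolate_38,isolate_24),(isolate_11,isolate_53)); its 4 tips in alphabetical order are the answer.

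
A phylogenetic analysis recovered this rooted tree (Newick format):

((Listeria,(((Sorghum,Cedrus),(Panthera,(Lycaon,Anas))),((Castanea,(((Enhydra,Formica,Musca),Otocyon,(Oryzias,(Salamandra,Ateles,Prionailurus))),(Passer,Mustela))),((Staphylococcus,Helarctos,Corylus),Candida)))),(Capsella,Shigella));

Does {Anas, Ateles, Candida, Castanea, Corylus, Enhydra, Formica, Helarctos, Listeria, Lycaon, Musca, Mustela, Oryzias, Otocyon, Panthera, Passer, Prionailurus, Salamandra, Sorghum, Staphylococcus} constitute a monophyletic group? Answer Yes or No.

No

The MRCA of the listed taxa subtends (Listeria,(((Sorghum,Cedrus),(Panthera,(Lycaon,Anas))),((Castanea,(((Enhydra,Formica,Musca),Otocyon,(Oryzias,(Salamandra,Ateles,Prionailurus))),(Passer,Mustela))),((Staphylococcus,Helarctos,Corylus),Candida)))).
That clade also contains Cedrus, which is not in the proposed group, so the group is not monophyletic.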